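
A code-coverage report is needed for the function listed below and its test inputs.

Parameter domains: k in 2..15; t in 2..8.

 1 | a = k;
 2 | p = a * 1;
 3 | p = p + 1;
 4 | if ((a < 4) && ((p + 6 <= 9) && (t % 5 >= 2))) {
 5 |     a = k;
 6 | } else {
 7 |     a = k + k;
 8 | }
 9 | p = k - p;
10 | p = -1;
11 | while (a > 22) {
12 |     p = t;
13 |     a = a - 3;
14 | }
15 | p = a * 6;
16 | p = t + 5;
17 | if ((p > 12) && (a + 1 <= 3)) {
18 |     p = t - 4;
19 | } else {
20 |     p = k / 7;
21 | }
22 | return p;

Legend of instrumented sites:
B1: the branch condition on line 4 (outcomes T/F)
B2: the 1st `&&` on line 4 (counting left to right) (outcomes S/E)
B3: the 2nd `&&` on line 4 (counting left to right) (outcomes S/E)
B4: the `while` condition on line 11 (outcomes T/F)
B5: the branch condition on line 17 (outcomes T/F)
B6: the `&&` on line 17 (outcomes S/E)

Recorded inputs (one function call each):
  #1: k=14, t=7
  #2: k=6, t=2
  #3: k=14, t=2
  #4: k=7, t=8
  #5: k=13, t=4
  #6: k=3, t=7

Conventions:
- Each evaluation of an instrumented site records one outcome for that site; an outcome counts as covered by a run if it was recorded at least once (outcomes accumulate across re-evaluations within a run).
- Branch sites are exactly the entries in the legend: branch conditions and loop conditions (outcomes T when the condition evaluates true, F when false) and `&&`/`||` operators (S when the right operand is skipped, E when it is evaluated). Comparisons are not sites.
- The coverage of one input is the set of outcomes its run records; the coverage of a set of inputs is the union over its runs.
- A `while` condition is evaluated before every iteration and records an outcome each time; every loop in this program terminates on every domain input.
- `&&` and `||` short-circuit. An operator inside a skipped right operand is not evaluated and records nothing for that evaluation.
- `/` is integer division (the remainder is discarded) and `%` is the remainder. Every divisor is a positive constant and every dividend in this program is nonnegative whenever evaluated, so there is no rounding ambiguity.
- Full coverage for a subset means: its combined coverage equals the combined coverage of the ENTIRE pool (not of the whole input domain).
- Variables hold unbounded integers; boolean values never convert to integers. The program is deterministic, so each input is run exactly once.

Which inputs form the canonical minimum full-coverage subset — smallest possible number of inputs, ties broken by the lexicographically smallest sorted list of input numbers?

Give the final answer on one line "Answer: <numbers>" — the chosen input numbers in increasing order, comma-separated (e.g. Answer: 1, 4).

input #1, k=14, t=7: outcomes B1=F, B2=S, B4=T, B4=F, B5=F, B6=S
input #2, k=6, t=2: outcomes B1=F, B2=S, B4=F, B5=F, B6=S
input #3, k=14, t=2: outcomes B1=F, B2=S, B4=T, B4=F, B5=F, B6=S
input #4, k=7, t=8: outcomes B1=F, B2=S, B4=F, B5=F, B6=E
input #5, k=13, t=4: outcomes B1=F, B2=S, B4=T, B4=F, B5=F, B6=S
input #6, k=3, t=7: outcomes B1=F, B2=E, B3=S, B4=F, B5=F, B6=S
union over all inputs: B1=F, B2=S, B2=E, B3=S, B4=T, B4=F, B5=F, B6=S, B6=E (9 outcomes)
size 1 is not enough: best union over all size-1 subsets is 6/9
size 2 is not enough: best union over all size-2 subsets is 8/9
inputs {1, 4, 6} (size 3) cover everything; no size-3 subset with a lexicographically smaller index list covers all 9

Answer: 1, 4, 6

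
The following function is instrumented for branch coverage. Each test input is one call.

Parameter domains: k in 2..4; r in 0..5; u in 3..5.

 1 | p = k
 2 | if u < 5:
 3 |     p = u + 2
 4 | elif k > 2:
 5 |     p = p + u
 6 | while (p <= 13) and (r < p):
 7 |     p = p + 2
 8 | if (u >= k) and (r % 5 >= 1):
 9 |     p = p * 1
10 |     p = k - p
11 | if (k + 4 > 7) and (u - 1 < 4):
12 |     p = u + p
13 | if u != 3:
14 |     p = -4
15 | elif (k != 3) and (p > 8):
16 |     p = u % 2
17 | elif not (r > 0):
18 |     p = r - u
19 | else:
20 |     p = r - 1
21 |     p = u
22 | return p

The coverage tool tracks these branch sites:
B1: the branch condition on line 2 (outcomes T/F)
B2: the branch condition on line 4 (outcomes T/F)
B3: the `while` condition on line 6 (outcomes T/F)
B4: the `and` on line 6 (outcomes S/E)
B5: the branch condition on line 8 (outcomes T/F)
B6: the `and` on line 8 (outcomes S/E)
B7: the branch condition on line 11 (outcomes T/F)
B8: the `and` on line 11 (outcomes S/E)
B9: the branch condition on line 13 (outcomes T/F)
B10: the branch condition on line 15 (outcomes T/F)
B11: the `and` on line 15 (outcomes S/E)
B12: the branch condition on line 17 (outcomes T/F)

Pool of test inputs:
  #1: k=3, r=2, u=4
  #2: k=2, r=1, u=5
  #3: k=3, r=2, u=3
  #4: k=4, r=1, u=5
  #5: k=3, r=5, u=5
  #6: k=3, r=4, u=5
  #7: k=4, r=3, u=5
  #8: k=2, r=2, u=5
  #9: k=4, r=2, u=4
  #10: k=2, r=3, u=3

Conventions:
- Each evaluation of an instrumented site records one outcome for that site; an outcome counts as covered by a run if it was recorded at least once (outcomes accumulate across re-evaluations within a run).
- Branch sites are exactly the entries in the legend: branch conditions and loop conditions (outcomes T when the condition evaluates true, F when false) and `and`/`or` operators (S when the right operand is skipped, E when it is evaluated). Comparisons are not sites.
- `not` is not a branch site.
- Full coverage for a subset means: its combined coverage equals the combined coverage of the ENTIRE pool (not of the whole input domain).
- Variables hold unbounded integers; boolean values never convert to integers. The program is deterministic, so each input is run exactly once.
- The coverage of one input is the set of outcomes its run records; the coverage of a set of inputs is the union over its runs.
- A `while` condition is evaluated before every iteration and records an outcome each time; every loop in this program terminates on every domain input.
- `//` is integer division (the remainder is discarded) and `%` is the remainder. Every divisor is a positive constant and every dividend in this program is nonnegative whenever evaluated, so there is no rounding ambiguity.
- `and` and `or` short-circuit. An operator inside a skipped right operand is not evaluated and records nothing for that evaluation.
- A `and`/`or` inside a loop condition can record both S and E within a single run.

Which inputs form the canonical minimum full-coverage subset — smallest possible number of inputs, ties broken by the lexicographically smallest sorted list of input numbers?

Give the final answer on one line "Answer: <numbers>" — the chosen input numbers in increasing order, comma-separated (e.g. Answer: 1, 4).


input #1, k=3, r=2, u=4: events B1->T, B4->E, B3->T, B4->E, B3->T, B4->E, B3->T, B4->E, B3->T, B4->S, B3->F, B6->E, B5->T, B8->S, ...; outcomes B1=T, B3=T, B3=F, B4=S, B4=E, B5=T, B6=E, B7=F, B8=S, B9=T
input #2, k=2, r=1, u=5: events B1->F, B2->F, B4->E, B3->T, B4->E, B3->T, B4->E, B3->T, B4->E, B3->T, B4->E, B3->T, B4->E, B3->T, ...; outcomes B1=F, B2=F, B3=T, B3=F, B4=S, B4=E, B5=T, B6=E, B7=F, B8=S, B9=T
input #3, k=3, r=2, u=3: events B1->T, B4->E, B3->T, B4->E, B3->T, B4->E, B3->T, B4->E, B3->T, B4->E, B3->T, B4->S, B3->F, B6->E, ...; outcomes B1=T, B3=T, B3=F, B4=S, B4=E, B5=T, B6=E, B7=F, B8=S, B9=F, B10=F, B11=S, B12=F
input #4, k=4, r=1, u=5: events B1->F, B2->T, B4->E, B3->T, B4->E, B3->T, B4->E, B3->T, B4->S, B3->F, B6->E, B5->T, B8->E, B7->F, ...; outcomes B1=F, B2=T, B3=T, B3=F, B4=S, B4=E, B5=T, B6=E, B7=F, B8=E, B9=T
input #5, k=3, r=5, u=5: events B1->F, B2->T, B4->E, B3->T, B4->E, B3->T, B4->E, B3->T, B4->S, B3->F, B6->E, B5->F, B8->S, B7->F, ...; outcomes B1=F, B2=T, B3=T, B3=F, B4=S, B4=E, B5=F, B6=E, B7=F, B8=S, B9=T
input #6, k=3, r=4, u=5: events B1->F, B2->T, B4->E, B3->T, B4->E, B3->T, B4->E, B3->T, B4->S, B3->F, B6->E, B5->T, B8->S, B7->F, ...; outcomes B1=F, B2=T, B3=T, B3=F, B4=S, B4=E, B5=T, B6=E, B7=F, B8=S, B9=T
input #7, k=4, r=3, u=5: events B1->F, B2->T, B4->E, B3->T, B4->E, B3->T, B4->E, B3->T, B4->S, B3->F, B6->E, B5->T, B8->E, B7->F, ...; outcomes B1=F, B2=T, B3=T, B3=F, B4=S, B4=E, B5=T, B6=E, B7=F, B8=E, B9=T
input #8, k=2, r=2, u=5: events B1->F, B2->F, B4->E, B3->F, B6->E, B5->T, B8->S, B7->F, B9->T; outcomes B1=F, B2=F, B3=F, B4=E, B5=T, B6=E, B7=F, B8=S, B9=T
input #9, k=4, r=2, u=4: events B1->T, B4->E, B3->T, B4->E, B3->T, B4->E, B3->T, B4->E, B3->T, B4->S, B3->F, B6->E, B5->T, B8->E, ...; outcomes B1=T, B3=T, B3=F, B4=S, B4=E, B5=T, B6=E, B7=T, B8=E, B9=T
input #10, k=2, r=3, u=3: events B1->T, B4->E, B3->T, B4->E, B3->T, B4->E, B3->T, B4->E, B3->T, B4->E, B3->T, B4->S, B3->F, B6->E, ...; outcomes B1=T, B3=T, B3=F, B4=S, B4=E, B5=T, B6=E, B7=F, B8=S, B9=F, B10=F, B11=E, B12=F
together the pool reaches 21 outcomes: B1=T, B1=F, B2=T, B2=F, B3=T, B3=F, B4=S, B4=E, B5=T, B5=F, B6=E, B7=T, B7=F, B8=S, B8=E, B9=T, B9=F, B10=F, B11=S, B11=E, B12=F
size 1 is not enough: best union over all size-1 subsets is 13/21
size 2 is not enough: best union over all size-2 subsets is 17/21
size 3 is not enough: best union over all size-3 subsets is 19/21
size 4 is not enough: best union over all size-4 subsets is 20/21
inputs {2, 3, 5, 9, 10} (size 5) cover everything; no size-5 subset with a lexicographically smaller index list covers all 21
Answer: 2, 3, 5, 9, 10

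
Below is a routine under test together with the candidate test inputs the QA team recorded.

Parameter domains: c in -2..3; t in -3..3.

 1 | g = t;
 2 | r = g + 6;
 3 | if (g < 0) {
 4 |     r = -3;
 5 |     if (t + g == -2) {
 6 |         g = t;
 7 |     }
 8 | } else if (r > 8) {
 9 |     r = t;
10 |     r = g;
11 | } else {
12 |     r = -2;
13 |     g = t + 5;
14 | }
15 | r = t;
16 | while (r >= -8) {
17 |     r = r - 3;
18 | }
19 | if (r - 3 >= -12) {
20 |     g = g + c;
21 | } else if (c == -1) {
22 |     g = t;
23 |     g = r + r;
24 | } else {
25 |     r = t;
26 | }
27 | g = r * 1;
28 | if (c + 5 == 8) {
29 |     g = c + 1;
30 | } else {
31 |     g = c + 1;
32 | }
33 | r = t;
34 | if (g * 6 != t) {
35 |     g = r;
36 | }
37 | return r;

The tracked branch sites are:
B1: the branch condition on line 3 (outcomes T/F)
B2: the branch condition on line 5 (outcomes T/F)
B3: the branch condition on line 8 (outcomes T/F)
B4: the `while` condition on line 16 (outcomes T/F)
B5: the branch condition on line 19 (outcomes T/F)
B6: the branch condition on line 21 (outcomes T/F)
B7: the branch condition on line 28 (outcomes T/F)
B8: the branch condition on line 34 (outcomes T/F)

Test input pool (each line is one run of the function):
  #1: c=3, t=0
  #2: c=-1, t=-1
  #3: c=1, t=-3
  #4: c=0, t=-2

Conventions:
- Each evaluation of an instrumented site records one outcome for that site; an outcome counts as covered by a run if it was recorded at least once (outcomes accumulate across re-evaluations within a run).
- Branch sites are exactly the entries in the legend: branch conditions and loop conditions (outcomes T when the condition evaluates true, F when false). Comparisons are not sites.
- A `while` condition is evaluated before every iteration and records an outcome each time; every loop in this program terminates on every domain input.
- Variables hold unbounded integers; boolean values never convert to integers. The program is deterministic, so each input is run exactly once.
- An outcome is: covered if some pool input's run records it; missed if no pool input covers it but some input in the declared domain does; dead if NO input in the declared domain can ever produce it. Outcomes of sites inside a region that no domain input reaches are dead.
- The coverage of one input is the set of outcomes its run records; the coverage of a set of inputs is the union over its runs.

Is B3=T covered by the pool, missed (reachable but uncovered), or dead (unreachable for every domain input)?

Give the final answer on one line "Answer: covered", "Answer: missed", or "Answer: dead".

no pool input records B3=T
but domain input (c=-2, t=3) does record it -> reachable, so missed

Answer: missed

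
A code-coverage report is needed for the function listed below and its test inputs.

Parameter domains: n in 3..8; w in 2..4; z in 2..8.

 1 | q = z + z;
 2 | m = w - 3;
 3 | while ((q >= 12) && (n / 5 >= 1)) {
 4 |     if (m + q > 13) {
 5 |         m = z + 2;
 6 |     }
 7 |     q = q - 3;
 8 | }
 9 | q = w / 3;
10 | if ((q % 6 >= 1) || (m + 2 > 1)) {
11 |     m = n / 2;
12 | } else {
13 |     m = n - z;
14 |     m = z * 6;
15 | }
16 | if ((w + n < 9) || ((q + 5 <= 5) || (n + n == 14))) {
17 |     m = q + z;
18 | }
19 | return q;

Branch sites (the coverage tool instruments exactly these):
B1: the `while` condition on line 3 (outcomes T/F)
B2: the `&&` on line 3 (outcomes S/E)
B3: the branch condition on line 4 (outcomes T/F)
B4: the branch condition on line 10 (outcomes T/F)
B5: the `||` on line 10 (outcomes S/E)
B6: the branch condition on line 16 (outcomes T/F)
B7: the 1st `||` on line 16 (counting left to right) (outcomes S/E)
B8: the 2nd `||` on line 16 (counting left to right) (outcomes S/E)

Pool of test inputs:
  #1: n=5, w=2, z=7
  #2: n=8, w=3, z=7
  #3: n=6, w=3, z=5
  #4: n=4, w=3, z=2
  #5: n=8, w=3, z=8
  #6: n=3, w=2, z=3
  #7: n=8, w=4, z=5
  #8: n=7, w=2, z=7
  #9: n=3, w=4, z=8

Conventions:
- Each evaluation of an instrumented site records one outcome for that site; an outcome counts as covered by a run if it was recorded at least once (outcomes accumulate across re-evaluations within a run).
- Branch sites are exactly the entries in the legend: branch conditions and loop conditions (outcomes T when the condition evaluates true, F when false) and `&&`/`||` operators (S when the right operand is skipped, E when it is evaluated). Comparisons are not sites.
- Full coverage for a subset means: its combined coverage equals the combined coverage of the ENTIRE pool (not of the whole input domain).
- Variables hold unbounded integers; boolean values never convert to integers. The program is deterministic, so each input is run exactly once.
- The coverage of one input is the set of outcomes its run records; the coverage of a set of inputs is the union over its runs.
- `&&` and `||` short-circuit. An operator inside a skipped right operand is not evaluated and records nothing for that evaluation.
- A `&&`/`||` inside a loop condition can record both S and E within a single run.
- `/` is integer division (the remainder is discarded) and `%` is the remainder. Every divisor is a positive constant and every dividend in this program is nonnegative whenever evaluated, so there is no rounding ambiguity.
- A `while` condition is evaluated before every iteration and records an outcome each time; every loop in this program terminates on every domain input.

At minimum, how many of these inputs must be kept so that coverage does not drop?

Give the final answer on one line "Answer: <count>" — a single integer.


#1 (n=5, w=2, z=7) -> covered: B1=T, B1=F, B2=S, B2=E, B3=F, B4=F, B5=E, B6=T, B7=S
#2 (n=8, w=3, z=7) -> covered: B1=T, B1=F, B2=S, B2=E, B3=T, B4=T, B5=S, B6=F, B7=E, B8=E
#3 (n=6, w=3, z=5) -> covered: B1=F, B2=S, B4=T, B5=S, B6=F, B7=E, B8=E
#4 (n=4, w=3, z=2) -> covered: B1=F, B2=S, B4=T, B5=S, B6=T, B7=S
#5 (n=8, w=3, z=8) -> covered: B1=T, B1=F, B2=S, B2=E, B3=T, B4=T, B5=S, B6=F, B7=E, B8=E
#6 (n=3, w=2, z=3) -> covered: B1=F, B2=S, B4=F, B5=E, B6=T, B7=S
#7 (n=8, w=4, z=5) -> covered: B1=F, B2=S, B4=T, B5=S, B6=F, B7=E, B8=E
#8 (n=7, w=2, z=7) -> covered: B1=T, B1=F, B2=S, B2=E, B3=F, B4=F, B5=E, B6=T, B7=E, B8=S
#9 (n=3, w=4, z=8) -> covered: B1=F, B2=E, B4=T, B5=S, B6=T, B7=S
the full pool covers 16 outcomes: B1=T, B1=F, B2=S, B2=E, B3=T, B3=F, B4=T, B4=F, B5=S, B5=E, B6=T, B6=F, B7=S, B7=E, B8=S, B8=E
every size-1 subset falls short of the 16 outcomes (best: 10/16)
every size-2 subset falls short of the 16 outcomes (best: 15/16)
at size 3, {1, 2, 8} reaches all 16 outcomes; every lexicographically earlier size-3 subset fails
Answer: 3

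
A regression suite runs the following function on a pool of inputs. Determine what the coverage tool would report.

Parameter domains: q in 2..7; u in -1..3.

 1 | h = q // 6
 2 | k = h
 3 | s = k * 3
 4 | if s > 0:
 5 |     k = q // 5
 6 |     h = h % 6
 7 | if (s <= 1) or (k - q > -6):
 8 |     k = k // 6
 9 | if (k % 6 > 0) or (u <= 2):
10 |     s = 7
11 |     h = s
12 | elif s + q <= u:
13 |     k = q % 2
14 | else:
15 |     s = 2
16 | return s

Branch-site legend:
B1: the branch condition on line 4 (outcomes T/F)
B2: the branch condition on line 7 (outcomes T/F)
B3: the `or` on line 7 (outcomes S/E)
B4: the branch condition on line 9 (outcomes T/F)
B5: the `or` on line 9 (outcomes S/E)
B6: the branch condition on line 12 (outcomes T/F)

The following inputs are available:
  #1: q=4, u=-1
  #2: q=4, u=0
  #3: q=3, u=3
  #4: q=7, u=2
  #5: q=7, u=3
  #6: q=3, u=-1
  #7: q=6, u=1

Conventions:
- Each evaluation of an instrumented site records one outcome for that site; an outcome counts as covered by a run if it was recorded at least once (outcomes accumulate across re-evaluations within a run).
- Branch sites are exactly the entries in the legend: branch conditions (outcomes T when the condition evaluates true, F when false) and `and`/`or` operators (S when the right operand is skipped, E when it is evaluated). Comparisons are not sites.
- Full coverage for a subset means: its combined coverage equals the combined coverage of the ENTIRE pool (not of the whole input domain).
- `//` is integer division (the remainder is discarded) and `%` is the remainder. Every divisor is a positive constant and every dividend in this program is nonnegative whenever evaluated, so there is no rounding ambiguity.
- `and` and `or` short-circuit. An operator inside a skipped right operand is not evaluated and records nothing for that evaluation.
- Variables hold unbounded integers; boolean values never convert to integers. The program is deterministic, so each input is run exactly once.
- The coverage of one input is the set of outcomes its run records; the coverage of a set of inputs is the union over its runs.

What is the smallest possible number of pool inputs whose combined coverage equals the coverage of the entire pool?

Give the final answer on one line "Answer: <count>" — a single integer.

run #1 (q=4, u=-1) runs B1->F, B3->S, B2->T, B5->E, B4->T; records B1=F, B2=T, B3=S, B4=T, B5=E
run #2 (q=4, u=0) runs B1->F, B3->S, B2->T, B5->E, B4->T; records B1=F, B2=T, B3=S, B4=T, B5=E
run #3 (q=3, u=3) runs B1->F, B3->S, B2->T, B5->E, B4->F, B6->T; records B1=F, B2=T, B3=S, B4=F, B5=E, B6=T
run #4 (q=7, u=2) runs B1->T, B3->E, B2->F, B5->S, B4->T; records B1=T, B2=F, B3=E, B4=T, B5=S
run #5 (q=7, u=3) runs B1->T, B3->E, B2->F, B5->S, B4->T; records B1=T, B2=F, B3=E, B4=T, B5=S
run #6 (q=3, u=-1) runs B1->F, B3->S, B2->T, B5->E, B4->T; records B1=F, B2=T, B3=S, B4=T, B5=E
run #7 (q=6, u=1) runs B1->T, B3->E, B2->T, B5->E, B4->T; records B1=T, B2=T, B3=E, B4=T, B5=E
pool-wide coverage (11 outcomes): B1=T, B1=F, B2=T, B2=F, B3=S, B3=E, B4=T, B4=F, B5=S, B5=E, B6=T
checked all size-1 subsets: none covers 11 outcomes (max 6/11)
at size 2, {3, 4} reaches all 11 outcomes; every lexicographically earlier size-2 subset fails

Answer: 2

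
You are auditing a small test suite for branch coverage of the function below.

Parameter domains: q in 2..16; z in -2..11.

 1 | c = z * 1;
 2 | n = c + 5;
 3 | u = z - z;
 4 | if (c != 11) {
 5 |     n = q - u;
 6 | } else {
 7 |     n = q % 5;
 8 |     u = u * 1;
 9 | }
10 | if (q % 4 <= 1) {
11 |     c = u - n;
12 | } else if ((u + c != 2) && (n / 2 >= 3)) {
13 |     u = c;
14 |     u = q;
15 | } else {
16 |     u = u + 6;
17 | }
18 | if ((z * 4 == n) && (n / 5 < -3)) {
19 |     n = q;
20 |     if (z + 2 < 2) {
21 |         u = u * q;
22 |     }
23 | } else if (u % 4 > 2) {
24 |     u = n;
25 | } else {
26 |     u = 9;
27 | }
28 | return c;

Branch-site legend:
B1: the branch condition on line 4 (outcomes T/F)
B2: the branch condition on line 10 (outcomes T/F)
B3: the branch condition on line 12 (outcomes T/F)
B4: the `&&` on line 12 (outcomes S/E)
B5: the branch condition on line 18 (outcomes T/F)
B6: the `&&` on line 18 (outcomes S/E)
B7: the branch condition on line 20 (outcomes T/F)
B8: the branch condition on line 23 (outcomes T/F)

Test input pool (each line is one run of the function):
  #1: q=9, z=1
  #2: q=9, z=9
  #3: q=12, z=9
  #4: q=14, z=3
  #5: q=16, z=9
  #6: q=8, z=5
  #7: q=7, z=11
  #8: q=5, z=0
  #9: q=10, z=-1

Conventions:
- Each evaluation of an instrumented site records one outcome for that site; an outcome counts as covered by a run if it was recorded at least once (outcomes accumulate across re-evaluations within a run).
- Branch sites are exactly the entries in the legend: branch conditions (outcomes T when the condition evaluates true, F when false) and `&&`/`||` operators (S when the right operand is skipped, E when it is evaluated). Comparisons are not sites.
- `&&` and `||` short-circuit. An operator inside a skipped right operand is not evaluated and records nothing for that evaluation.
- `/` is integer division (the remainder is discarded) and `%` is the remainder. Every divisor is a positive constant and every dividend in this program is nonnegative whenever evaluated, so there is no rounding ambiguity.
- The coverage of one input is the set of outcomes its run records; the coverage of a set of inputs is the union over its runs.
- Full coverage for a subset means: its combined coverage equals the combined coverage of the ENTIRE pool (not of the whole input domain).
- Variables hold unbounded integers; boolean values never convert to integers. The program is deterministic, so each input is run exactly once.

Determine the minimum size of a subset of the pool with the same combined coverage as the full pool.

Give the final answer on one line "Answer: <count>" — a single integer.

input #1 (q=9, z=1): events B1->T, B2->T, B6->S, B5->F, B8->F; covers B1=T, B2=T, B5=F, B6=S, B8=F
input #2 (q=9, z=9): events B1->T, B2->T, B6->S, B5->F, B8->F; covers B1=T, B2=T, B5=F, B6=S, B8=F
input #3 (q=12, z=9): events B1->T, B2->T, B6->S, B5->F, B8->F; covers B1=T, B2=T, B5=F, B6=S, B8=F
input #4 (q=14, z=3): events B1->T, B2->F, B4->E, B3->T, B6->S, B5->F, B8->F; covers B1=T, B2=F, B3=T, B4=E, B5=F, B6=S, B8=F
input #5 (q=16, z=9): events B1->T, B2->T, B6->S, B5->F, B8->F; covers B1=T, B2=T, B5=F, B6=S, B8=F
input #6 (q=8, z=5): events B1->T, B2->T, B6->S, B5->F, B8->F; covers B1=T, B2=T, B5=F, B6=S, B8=F
input #7 (q=7, z=11): events B1->F, B2->F, B4->E, B3->F, B6->S, B5->F, B8->F; covers B1=F, B2=F, B3=F, B4=E, B5=F, B6=S, B8=F
input #8 (q=5, z=0): events B1->T, B2->T, B6->S, B5->F, B8->F; covers B1=T, B2=T, B5=F, B6=S, B8=F
input #9 (q=10, z=-1): events B1->T, B2->F, B4->E, B3->T, B6->S, B5->F, B8->F; covers B1=T, B2=F, B3=T, B4=E, B5=F, B6=S, B8=F
the full pool covers 10 outcomes: B1=T, B1=F, B2=T, B2=F, B3=T, B3=F, B4=E, B5=F, B6=S, B8=F
no size-1 subset reaches all 10 outcomes (best union: 7/10)
no size-2 subset reaches all 10 outcomes (best union: 9/10)
at size 3, {1, 4, 7} reaches all 10 outcomes; every lexicographically earlier size-3 subset fails

Answer: 3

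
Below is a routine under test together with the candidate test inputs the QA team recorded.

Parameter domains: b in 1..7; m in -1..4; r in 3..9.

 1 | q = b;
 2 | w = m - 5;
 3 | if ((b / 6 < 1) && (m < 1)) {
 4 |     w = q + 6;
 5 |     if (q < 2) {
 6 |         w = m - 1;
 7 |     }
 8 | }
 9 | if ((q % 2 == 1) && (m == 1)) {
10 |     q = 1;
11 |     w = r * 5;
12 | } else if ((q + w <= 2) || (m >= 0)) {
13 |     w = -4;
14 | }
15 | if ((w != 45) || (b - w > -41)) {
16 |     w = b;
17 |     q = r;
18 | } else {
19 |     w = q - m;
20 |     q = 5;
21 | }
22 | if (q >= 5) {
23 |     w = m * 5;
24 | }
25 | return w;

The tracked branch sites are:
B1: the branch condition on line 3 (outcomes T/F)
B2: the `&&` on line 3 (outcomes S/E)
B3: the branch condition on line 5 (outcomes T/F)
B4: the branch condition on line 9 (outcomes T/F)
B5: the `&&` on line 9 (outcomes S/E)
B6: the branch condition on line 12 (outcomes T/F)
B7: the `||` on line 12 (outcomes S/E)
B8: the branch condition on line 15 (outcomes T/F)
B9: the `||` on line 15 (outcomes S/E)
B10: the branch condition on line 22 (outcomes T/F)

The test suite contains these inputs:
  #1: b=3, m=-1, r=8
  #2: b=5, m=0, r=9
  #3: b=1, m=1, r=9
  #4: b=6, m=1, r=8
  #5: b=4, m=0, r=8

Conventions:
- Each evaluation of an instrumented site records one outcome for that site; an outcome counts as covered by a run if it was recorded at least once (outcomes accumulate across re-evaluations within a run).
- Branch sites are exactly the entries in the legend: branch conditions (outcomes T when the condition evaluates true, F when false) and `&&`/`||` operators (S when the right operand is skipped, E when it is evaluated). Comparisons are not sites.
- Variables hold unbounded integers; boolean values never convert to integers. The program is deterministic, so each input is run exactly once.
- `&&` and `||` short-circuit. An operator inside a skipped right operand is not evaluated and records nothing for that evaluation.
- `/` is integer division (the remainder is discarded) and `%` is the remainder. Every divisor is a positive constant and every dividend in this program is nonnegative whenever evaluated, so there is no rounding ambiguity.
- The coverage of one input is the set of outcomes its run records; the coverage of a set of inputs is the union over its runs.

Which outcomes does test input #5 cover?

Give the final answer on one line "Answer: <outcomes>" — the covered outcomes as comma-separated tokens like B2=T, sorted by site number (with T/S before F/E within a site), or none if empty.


Event log for input #5 (b=4, m=0, r=8):
  B2->E, B1->T, B3->F, B5->S, B4->F, B7->E, B6->T, B9->S, B8->T, B10->T
distinct outcomes covered: B1=T, B2=E, B3=F, B4=F, B5=S, B6=T, B7=E, B8=T, B9=S, B10=T
Answer: B1=T, B2=E, B3=F, B4=F, B5=S, B6=T, B7=E, B8=T, B9=S, B10=T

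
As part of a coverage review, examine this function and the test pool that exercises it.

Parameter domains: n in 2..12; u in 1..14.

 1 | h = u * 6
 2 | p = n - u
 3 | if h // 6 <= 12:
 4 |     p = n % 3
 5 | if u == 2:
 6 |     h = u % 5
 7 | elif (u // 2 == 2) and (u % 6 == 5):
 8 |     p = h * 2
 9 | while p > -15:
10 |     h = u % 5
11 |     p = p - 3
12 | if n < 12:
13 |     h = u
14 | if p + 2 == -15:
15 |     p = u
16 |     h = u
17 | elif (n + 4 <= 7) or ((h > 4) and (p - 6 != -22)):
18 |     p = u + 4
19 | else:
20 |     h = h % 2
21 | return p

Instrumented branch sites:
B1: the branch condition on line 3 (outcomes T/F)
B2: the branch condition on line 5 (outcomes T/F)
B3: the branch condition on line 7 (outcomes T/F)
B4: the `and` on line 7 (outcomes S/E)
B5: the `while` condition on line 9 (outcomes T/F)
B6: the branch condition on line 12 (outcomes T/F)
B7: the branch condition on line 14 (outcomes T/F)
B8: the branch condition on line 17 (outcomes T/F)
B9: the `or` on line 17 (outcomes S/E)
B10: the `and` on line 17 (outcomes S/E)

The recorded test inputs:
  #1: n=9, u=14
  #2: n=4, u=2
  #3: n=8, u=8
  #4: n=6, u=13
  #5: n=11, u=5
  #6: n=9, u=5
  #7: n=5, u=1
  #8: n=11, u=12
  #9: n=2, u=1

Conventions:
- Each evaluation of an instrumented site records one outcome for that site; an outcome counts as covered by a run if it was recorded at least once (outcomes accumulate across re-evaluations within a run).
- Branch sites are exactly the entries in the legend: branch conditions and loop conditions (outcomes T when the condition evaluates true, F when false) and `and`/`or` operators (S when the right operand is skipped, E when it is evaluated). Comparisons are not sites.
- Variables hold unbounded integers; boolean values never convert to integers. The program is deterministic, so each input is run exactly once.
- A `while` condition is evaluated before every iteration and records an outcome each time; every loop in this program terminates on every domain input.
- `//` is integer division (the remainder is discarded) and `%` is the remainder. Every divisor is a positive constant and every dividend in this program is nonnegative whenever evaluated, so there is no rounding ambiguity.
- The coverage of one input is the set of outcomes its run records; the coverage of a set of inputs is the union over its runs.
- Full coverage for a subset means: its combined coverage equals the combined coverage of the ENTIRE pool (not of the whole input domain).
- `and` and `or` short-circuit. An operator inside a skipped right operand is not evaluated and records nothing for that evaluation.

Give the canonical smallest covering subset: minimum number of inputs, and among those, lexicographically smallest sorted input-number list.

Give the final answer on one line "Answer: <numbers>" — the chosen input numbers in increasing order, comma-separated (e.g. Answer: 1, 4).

run #1 (n=9, u=14) runs B1->F, B2->F, B4->S, B3->F, B5->T, B5->T, B5->T, B5->T, B5->F, B6->T, B7->T; records B1=F, B2=F, B3=F, B4=S, B5=T, B5=F, B6=T, B7=T
run #2 (n=4, u=2) runs B1->T, B2->T, B5->T, B5->T, B5->T, B5->T, B5->T, B5->T, B5->F, B6->T, B7->T; records B1=T, B2=T, B5=T, B5=F, B6=T, B7=T
run #3 (n=8, u=8) runs B1->T, B2->F, B4->S, B3->F, B5->T, B5->T, B5->T, B5->T, B5->T, B5->T, B5->F, B6->T, B7->F, B9->E, ...; records B1=T, B2=F, B3=F, B4=S, B5=T, B5=F, B6=T, B7=F, B8=F, B9=E, B10=E
run #4 (n=6, u=13) runs B1->F, B2->F, B4->S, B3->F, B5->T, B5->T, B5->T, B5->F, B6->T, B7->F, B9->E, B10->E, B8->F; records B1=F, B2=F, B3=F, B4=S, B5=T, B5=F, B6=T, B7=F, B8=F, B9=E, B10=E
run #5 (n=11, u=5) runs B1->T, B2->F, B4->E, B3->T, B5->T, B5->T, B5->T, B5->T, B5->T, B5->T, B5->T, B5->T, B5->T, B5->T, ...; records B1=T, B2=F, B3=T, B4=E, B5=T, B5=F, B6=T, B7=F, B8=T, B9=E, B10=E
run #6 (n=9, u=5) runs B1->T, B2->F, B4->E, B3->T, B5->T, B5->T, B5->T, B5->T, B5->T, B5->T, B5->T, B5->T, B5->T, B5->T, ...; records B1=T, B2=F, B3=T, B4=E, B5=T, B5=F, B6=T, B7=F, B8=T, B9=E, B10=E
run #7 (n=5, u=1) runs B1->T, B2->F, B4->S, B3->F, B5->T, B5->T, B5->T, B5->T, B5->T, B5->T, B5->F, B6->T, B7->F, B9->E, ...; records B1=T, B2=F, B3=F, B4=S, B5=T, B5=F, B6=T, B7=F, B8=F, B9=E, B10=S
run #8 (n=11, u=12) runs B1->T, B2->F, B4->S, B3->F, B5->T, B5->T, B5->T, B5->T, B5->T, B5->T, B5->F, B6->T, B7->F, B9->E, ...; records B1=T, B2=F, B3=F, B4=S, B5=T, B5=F, B6=T, B7=F, B8=F, B9=E, B10=E
run #9 (n=2, u=1) runs B1->T, B2->F, B4->S, B3->F, B5->T, B5->T, B5->T, B5->T, B5->T, B5->T, B5->F, B6->T, B7->F, B9->S, ...; records B1=T, B2=F, B3=F, B4=S, B5=T, B5=F, B6=T, B7=F, B8=T, B9=S
the full pool covers 19 outcomes: B1=T, B1=F, B2=T, B2=F, B3=T, B3=F, B4=S, B4=E, B5=T, B5=F, B6=T, B7=T, B7=F, B8=T, B8=F, B9=S, B9=E, B10=S, B10=E
size 1 is not enough: best union over all size-1 subsets is 11/19
size 2 is not enough: best union over all size-2 subsets is 15/19
size 3 is not enough: best union over all size-3 subsets is 17/19
size 4 is not enough: best union over all size-4 subsets is 18/19
at size 5, {1, 2, 5, 7, 9} reaches all 19 outcomes; every lexicographically earlier size-5 subset fails

Answer: 1, 2, 5, 7, 9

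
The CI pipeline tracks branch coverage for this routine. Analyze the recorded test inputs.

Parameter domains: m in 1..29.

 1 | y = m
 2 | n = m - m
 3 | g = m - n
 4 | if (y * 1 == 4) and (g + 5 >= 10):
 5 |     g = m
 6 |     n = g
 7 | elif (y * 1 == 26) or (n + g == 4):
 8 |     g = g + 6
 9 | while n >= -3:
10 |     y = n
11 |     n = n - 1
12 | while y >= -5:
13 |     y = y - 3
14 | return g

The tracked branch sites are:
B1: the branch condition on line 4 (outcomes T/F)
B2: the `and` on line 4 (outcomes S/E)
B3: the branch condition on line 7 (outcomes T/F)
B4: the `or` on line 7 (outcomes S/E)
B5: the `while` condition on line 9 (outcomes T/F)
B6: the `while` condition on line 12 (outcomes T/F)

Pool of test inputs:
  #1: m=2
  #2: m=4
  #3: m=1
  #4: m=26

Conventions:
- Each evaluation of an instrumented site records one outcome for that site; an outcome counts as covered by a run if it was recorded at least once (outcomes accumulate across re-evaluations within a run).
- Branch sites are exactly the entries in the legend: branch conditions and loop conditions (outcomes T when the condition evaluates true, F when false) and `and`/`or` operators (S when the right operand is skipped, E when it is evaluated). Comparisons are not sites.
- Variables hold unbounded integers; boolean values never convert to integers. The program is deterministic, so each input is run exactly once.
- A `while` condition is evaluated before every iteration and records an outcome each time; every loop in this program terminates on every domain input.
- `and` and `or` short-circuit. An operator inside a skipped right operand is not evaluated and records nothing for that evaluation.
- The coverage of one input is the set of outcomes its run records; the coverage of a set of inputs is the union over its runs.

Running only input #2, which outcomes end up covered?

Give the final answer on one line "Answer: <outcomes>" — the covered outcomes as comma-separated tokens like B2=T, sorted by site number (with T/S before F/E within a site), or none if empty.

Tracing the run of input #2 (m=4):
  B2->E, B1->F, B4->E, B3->T, B5->T, B5->T, B5->T, B5->T, B5->F, B6->T
  B6->F
distinct outcomes covered: B1=F, B2=E, B3=T, B4=E, B5=T, B5=F, B6=T, B6=F

Answer: B1=F, B2=E, B3=T, B4=E, B5=T, B5=F, B6=T, B6=F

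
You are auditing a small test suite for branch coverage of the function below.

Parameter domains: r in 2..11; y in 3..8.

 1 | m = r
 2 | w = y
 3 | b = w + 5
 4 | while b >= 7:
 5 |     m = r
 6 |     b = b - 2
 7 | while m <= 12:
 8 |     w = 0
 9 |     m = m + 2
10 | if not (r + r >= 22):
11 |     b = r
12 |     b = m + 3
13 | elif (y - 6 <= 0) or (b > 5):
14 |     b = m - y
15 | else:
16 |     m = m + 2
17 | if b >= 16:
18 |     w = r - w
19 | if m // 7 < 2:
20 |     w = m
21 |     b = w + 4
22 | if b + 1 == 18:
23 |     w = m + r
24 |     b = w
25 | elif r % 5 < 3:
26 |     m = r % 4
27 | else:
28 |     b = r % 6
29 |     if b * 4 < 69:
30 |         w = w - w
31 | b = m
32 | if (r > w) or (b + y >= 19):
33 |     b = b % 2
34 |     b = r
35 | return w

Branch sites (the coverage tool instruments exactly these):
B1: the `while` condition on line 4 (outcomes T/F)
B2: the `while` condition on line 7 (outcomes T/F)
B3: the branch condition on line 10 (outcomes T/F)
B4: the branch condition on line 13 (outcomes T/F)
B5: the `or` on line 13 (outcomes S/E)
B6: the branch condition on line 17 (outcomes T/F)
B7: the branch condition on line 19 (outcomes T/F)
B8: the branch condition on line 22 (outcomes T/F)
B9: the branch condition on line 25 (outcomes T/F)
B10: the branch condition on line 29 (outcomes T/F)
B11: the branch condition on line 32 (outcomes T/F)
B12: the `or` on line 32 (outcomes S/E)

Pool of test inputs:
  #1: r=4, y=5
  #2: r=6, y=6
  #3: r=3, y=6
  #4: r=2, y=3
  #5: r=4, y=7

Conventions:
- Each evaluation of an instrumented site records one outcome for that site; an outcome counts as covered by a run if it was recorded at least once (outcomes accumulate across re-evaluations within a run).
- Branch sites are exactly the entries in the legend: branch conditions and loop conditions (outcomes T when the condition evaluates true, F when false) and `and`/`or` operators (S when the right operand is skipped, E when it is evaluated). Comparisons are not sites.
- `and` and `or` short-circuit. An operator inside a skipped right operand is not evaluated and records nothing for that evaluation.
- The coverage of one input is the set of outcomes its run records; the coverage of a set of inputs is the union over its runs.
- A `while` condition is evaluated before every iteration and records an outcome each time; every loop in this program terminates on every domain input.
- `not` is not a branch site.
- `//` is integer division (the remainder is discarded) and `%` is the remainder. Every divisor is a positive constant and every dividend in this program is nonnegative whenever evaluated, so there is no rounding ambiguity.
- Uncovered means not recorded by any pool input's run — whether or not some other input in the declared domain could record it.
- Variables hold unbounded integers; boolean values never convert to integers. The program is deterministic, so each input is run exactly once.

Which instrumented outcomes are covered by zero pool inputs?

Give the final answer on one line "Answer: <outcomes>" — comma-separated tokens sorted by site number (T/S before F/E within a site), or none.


test 1 (r=4, y=5) fires B1->T, B1->T, B1->F, B2->T, B2->T, B2->T, B2->T, B2->T, B2->F, B3->T, B6->T, B7->F, B8->T, B12->E, ...; hits B1=T, B1=F, B2=T, B2=F, B3=T, B6=T, B7=F, B8=T, B11=T, B12=E
test 2 (r=6, y=6) fires B1->T, B1->T, B1->T, B1->F, B2->T, B2->T, B2->T, B2->T, B2->F, B3->T, B6->T, B7->F, B8->T, B12->E, ...; hits B1=T, B1=F, B2=T, B2=F, B3=T, B6=T, B7=F, B8=T, B11=T, B12=E
test 3 (r=3, y=6) fires B1->T, B1->T, B1->T, B1->F, B2->T, B2->T, B2->T, B2->T, B2->T, B2->F, B3->T, B6->T, B7->T, B8->T, ...; hits B1=T, B1=F, B2=T, B2=F, B3=T, B6=T, B7=T, B8=T, B11=T, B12=E
test 4 (r=2, y=3) fires B1->T, B1->F, B2->T, B2->T, B2->T, B2->T, B2->T, B2->T, B2->F, B3->T, B6->T, B7->F, B8->T, B12->E, ...; hits B1=T, B1=F, B2=T, B2=F, B3=T, B6=T, B7=F, B8=T, B11=F, B12=E
test 5 (r=4, y=7) fires B1->T, B1->T, B1->T, B1->F, B2->T, B2->T, B2->T, B2->T, B2->T, B2->F, B3->T, B6->T, B7->F, B8->T, ...; hits B1=T, B1=F, B2=T, B2=F, B3=T, B6=T, B7=F, B8=T, B11=T, B12=E
union over the pool: B1=T, B1=F, B2=T, B2=F, B3=T, B6=T, B7=T, B7=F, B8=T, B11=T, B11=F, B12=E
uncovered (12 of 24): B3=F, B4=T, B4=F, B5=S, B5=E, B6=F, B8=F, B9=T, B9=F, B10=T, B10=F, B12=S
Answer: B3=F, B4=T, B4=F, B5=S, B5=E, B6=F, B8=F, B9=T, B9=F, B10=T, B10=F, B12=S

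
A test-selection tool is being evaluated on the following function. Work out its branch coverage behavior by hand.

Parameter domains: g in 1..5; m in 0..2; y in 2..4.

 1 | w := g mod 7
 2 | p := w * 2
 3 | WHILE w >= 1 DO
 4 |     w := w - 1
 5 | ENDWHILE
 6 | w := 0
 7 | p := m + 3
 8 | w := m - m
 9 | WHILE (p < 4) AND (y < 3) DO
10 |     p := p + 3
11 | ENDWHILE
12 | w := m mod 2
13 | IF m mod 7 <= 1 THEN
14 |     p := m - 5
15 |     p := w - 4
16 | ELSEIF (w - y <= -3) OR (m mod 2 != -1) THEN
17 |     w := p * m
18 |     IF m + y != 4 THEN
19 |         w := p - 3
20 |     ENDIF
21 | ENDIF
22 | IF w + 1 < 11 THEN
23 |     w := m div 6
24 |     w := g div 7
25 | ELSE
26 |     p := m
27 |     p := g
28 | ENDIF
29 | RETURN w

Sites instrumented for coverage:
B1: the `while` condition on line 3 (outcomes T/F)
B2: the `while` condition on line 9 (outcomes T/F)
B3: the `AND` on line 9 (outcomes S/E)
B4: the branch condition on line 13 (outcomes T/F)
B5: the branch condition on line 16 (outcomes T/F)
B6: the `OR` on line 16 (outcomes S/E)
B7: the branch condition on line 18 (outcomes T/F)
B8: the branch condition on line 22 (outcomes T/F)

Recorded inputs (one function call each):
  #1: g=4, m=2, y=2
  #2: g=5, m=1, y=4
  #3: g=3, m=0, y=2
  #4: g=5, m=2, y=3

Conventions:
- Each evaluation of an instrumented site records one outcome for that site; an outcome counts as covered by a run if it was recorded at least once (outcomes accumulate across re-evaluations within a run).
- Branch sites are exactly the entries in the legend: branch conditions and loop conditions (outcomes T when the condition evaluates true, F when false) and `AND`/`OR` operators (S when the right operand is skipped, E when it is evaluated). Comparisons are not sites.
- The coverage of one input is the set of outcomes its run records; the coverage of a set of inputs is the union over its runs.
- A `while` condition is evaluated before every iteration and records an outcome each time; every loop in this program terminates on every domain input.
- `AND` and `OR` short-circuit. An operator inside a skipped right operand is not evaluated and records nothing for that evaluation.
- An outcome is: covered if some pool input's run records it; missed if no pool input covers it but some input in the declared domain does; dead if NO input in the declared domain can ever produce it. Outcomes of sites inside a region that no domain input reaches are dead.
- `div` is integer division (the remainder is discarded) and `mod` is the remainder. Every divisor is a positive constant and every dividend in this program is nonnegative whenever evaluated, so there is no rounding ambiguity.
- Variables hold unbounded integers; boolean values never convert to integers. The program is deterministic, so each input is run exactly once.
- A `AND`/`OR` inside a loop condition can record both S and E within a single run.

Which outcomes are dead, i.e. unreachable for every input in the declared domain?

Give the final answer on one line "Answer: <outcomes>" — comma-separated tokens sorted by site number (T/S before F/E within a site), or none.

running all 45 domain inputs and tallying outcomes:
  B5=F: unreachable across the whole domain -> dead
  reachable outcomes have witnesses, e.g. B1=T (e.g. g=1, m=0, y=2), B1=F (e.g. g=1, m=0, y=2), B2=T (e.g. g=1, m=0, y=2), B2=F (e.g. g=1, m=0, y=2)

Answer: B5=F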